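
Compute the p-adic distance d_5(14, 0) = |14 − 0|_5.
d_5(14, 0) = 1

Step 1 — x − y = 14 − 0 = 14. Step 2 — v_5(14) = 0 (factor: 14 = (5^0 · 14); the sign does not affect v_p). Step 3 — |x − y|_5 = 5^{0} = 1.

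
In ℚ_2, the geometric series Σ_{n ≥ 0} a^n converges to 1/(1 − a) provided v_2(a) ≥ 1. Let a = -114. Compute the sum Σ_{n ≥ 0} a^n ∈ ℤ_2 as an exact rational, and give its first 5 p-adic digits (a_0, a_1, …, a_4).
Σ a^n = 1/(1 − a) = 1/115;  first 5 digits = (1, 1, 0, 1, 1)

v_2(a) = 1 ≥ 1, so the series converges in ℤ_2 to 1/(1 − a) = 1/(1 − (-114)) = 1/115. Expand this rational in ℤ_2: compute digits iteratively via d_i = x_i mod 2, x_{i+1} = (x_i − d_i)/2. The first 5 digits are (1, 1, 0, 1, 1).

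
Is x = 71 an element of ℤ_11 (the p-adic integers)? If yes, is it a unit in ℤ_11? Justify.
x ∈ ℤ_11^× (unit); v_11(x) = 0

ℤ_11 = {x ∈ ℚ_11 : v_11(x) ≥ 0} and ℤ_11^× = {x ∈ ℤ_11 : v_11(x) = 0}. Here v_11(71) = v_11(num) − v_11(den) = 0; compare against these criteria.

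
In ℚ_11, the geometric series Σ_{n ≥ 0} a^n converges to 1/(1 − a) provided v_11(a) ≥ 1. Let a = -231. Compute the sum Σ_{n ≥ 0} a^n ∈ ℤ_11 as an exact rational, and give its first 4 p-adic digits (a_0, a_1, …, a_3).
Σ a^n = 1/(1 − a) = 1/232;  first 4 digits = (1, 1, 10, 7)

v_11(a) = 1 ≥ 1, so the series converges in ℤ_11 to 1/(1 − a) = 1/(1 − (-231)) = 1/232. Expand this rational in ℤ_11: compute digits iteratively via d_i = x_i mod 11, x_{i+1} = (x_i − d_i)/11. The first 4 digits are (1, 1, 10, 7).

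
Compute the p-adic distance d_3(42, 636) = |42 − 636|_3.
d_3(42, 636) = 1/27

Step 1 — x − y = 42 − 636 = -594. Step 2 — v_3(-594) = 3 (factor: -594 = −(3^3 · 22); the sign does not affect v_p). Step 3 — |x − y|_3 = 3^{-3} = 1/27.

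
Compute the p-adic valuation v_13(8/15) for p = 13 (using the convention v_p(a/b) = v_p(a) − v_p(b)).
v_13(8/15) = 0

Factor powers of 13 from the numerator and denominator of the reduced fraction: 8 = 13^0 · 8 and 15 = 13^0 · 15. Apply v_p(a/b) = v_p(a) − v_p(b): v_13(8/15) = 0 − 0 = 0.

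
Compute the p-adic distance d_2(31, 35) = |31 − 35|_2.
d_2(31, 35) = 1/4

Step 1 — x − y = 31 − 35 = -4. Step 2 — v_2(-4) = 2 (factor: -4 = −(2^2 · 1); the sign does not affect v_p). Step 3 — |x − y|_2 = 2^{-2} = 1/4.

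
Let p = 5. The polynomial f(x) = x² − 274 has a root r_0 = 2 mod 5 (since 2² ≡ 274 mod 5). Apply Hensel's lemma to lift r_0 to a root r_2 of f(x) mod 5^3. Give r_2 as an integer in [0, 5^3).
r_2 = 32 (mod 125)

Hensel's recurrence: r_{i+1} = r_i − f(r_i)·(f′(r_i))^{-1} mod 5^{i+2}, with f′(x) = 2x. Iterate:
  r_0 = 2 (mod 5)
  r_1 = 7 (mod 25)
  r_2 = 32 (mod 125)
Final: r_2 = 32, and one checks f(r_2) ≡ 0 mod 5^3.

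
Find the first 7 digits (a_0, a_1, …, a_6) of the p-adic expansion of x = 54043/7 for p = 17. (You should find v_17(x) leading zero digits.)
(a_0, …, a_6) = (0, 0, 0, 4, 12, 9, 14)

v_17(54043/7) = 3, so a_0 = ... = a_2 = 0. Factor out: x = 17^3 · u with u = 11/7 a unit in ℤ_17. Expand u iteratively via a_{v+i} = u_i mod 17, u_{i+1} = (u_i − a_{v+i})/17:
  u_0 = 11/7;  a_3 = 4;  u_1 = (u_0 − 4)/17 = -1/7
  u_1 = -1/7;  a_4 = 12;  u_2 = (u_1 − 12)/17 = -5/7
  u_2 = -5/7;  a_5 = 9;  u_3 = (u_2 − 9)/17 = -4/7
  u_3 = -4/7;  a_6 = 14;  u_4 = (u_3 − 14)/17 = -6/7
Digits: (0, 0, 0, 4, 12, 9, 14).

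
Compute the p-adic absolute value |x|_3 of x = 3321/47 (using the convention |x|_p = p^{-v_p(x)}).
|3321/47|_3 = 1/81

Step 1 — compute v_3(x) by factoring powers of 3 out of the numerator and denominator: v_3(3321/47) = 4. Step 2 — apply |x|_p = p^{-v_p(x)} = 3^{-4} = 1/81.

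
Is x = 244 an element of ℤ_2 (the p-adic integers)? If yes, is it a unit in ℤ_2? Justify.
x ∈ ℤ_2 but not a unit; v_2(x) = 2 > 0

ℤ_2 = {x ∈ ℚ_2 : v_2(x) ≥ 0} and ℤ_2^× = {x ∈ ℤ_2 : v_2(x) = 0}. Here v_2(244) = v_2(num) − v_2(den) = 2; compare against these criteria.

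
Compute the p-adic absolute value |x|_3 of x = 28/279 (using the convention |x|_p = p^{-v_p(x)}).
|28/279|_3 = 9

Step 1 — compute v_3(x) by factoring powers of 3 out of the numerator and denominator: v_3(28/279) = -2. Step 2 — apply |x|_p = p^{-v_p(x)} = 3^{2} = 9.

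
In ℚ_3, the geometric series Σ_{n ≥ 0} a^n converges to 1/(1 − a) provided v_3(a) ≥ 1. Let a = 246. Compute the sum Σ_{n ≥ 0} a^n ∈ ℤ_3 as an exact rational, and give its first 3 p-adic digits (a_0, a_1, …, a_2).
Σ a^n = 1/(1 − a) = -1/245;  first 3 digits = (1, 1, 1)

v_3(a) = 1 ≥ 1, so the series converges in ℤ_3 to 1/(1 − a) = 1/(1 − 246) = -1/245. Expand this rational in ℤ_3: compute digits iteratively via d_i = x_i mod 3, x_{i+1} = (x_i − d_i)/3. The first 3 digits are (1, 1, 1).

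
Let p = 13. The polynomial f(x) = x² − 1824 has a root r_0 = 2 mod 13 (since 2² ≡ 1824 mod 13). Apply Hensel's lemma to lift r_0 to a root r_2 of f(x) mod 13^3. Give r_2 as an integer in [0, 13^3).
r_2 = 1978 (mod 2197)

Hensel's recurrence: r_{i+1} = r_i − f(r_i)·(f′(r_i))^{-1} mod 13^{i+2}, with f′(x) = 2x. Iterate:
  r_0 = 2 (mod 13)
  r_1 = 119 (mod 169)
  r_2 = 1978 (mod 2197)
Final: r_2 = 1978, and one checks f(r_2) ≡ 0 mod 13^3.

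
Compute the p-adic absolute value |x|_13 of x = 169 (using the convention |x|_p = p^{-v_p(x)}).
|169|_13 = 1/169

Step 1 — compute v_13(x) by factoring powers of 13 out of the numerator and denominator: v_13(169) = 2. Step 2 — apply |x|_p = p^{-v_p(x)} = 13^{-2} = 1/169.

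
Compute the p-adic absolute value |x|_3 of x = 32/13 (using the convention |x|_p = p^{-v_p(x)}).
|32/13|_3 = 1

Step 1 — compute v_3(x) by factoring powers of 3 out of the numerator and denominator: v_3(32/13) = 0. Step 2 — apply |x|_p = p^{-v_p(x)} = 3^{0} = 1.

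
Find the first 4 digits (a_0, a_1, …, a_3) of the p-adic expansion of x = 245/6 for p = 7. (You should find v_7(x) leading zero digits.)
(a_0, …, a_3) = (0, 0, 2, 1)

v_7(245/6) = 2, so a_0 = ... = a_1 = 0. Factor out: x = 7^2 · u with u = 5/6 a unit in ℤ_7. Expand u iteratively via a_{v+i} = u_i mod 7, u_{i+1} = (u_i − a_{v+i})/7:
  u_0 = 5/6;  a_2 = 2;  u_1 = (u_0 − 2)/7 = -1/6
  u_1 = -1/6;  a_3 = 1;  u_2 = (u_1 − 1)/7 = -1/6
Digits: (0, 0, 2, 1).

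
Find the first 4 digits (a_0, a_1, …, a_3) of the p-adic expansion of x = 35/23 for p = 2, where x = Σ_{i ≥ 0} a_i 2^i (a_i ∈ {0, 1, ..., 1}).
(a_0, …, a_3) = (1, 0, 1, 0)

v_2(35/23) = 0 (numerator and denominator both coprime to 2), so x ∈ ℤ_2^×. Compute digits iteratively via a_i = x_i mod 2, x_{i+1} = (x_i − a_i)/2, with x_0 = x:
  x_0 = 35/23;  a_0 = 1;  x_1 = (x_0 − 1)/2 = 6/23
  x_1 = 6/23;  a_1 = 0;  x_2 = (x_1 − 0)/2 = 3/23
  x_2 = 3/23;  a_2 = 1;  x_3 = (x_2 − 1)/2 = -10/23
  x_3 = -10/23;  a_3 = 0;  x_4 = (x_3 − 0)/2 = -5/23
Digits: (1, 0, 1, 0).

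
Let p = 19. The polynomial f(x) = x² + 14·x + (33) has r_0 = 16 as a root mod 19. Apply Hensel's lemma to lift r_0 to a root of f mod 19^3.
r_2 = 6856 (mod 6859)

Hensel: r_{i+1} = r_i − f(r_i)·(f′(r_i))^{-1} mod 19^{i+2}, f′(x) = 2x + 14. Iterate:
  r_0 = 16 (mod 19)
  r_1 = 358 (mod 361)
  r_2 = 6856 (mod 6859)
Final: r = 6856 satisfies f(r) ≡ 0 mod 19^3.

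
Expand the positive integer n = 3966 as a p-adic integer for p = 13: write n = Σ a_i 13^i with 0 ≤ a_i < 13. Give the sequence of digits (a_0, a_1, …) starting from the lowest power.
(a_0, a_1, …) = (1, 6, 10, 1)

Repeated division by 13 gives the digits low-to-high: 3966 = 1 + 6·13^1 + 10·13^2 + 1·13^3. Digit sequence: (1, 6, 10, 1).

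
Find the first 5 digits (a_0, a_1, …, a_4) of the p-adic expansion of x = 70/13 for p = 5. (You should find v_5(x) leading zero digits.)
(a_0, …, a_4) = (0, 3, 0, 3, 4)

v_5(70/13) = 1, so a_0 = ... = a_0 = 0. Factor out: x = 5^1 · u with u = 14/13 a unit in ℤ_5. Expand u iteratively via a_{v+i} = u_i mod 5, u_{i+1} = (u_i − a_{v+i})/5:
  u_0 = 14/13;  a_1 = 3;  u_1 = (u_0 − 3)/5 = -5/13
  u_1 = -5/13;  a_2 = 0;  u_2 = (u_1 − 0)/5 = -1/13
  u_2 = -1/13;  a_3 = 3;  u_3 = (u_2 − 3)/5 = -8/13
  u_3 = -8/13;  a_4 = 4;  u_4 = (u_3 − 4)/5 = -12/13
Digits: (0, 3, 0, 3, 4).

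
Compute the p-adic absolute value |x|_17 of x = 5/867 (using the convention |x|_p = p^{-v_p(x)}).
|5/867|_17 = 289

Step 1 — compute v_17(x) by factoring powers of 17 out of the numerator and denominator: v_17(5/867) = -2. Step 2 — apply |x|_p = p^{-v_p(x)} = 17^{2} = 289.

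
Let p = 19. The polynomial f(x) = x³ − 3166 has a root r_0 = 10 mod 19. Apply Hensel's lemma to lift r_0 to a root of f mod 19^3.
r_2 = 2898 (mod 6859)

Hensel: r_{i+1} = r_i − f(r_i)/f′(r_i) mod 19^{i+2}, where f′(x) = 3x². Iterate:
  r_0 = 10 (mod 19)
  r_1 = 10 (mod 361)
  r_2 = 2898 (mod 6859)
Final: r = 2898 with f(r) ≡ 0 mod 19^3.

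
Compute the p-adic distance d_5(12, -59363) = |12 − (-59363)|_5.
d_5(12, -59363) = 1/3125

Step 1 — x − y = 12 − (-59363) = 59375. Step 2 — v_5(59375) = 5 (factor: 59375 = (5^5 · 19); the sign does not affect v_p). Step 3 — |x − y|_5 = 5^{-5} = 1/3125.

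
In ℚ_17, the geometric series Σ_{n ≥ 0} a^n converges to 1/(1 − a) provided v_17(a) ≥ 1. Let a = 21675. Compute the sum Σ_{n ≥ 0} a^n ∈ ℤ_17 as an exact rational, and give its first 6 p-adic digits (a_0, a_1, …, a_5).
Σ a^n = 1/(1 − a) = -1/21674;  first 6 digits = (1, 0, 7, 4, 15, 7)

v_17(a) = 2 ≥ 1, so the series converges in ℤ_17 to 1/(1 − a) = 1/(1 − 21675) = -1/21674. Expand this rational in ℤ_17: compute digits iteratively via d_i = x_i mod 17, x_{i+1} = (x_i − d_i)/17. The first 6 digits are (1, 0, 7, 4, 15, 7).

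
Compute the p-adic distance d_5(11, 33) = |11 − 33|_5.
d_5(11, 33) = 1

Step 1 — x − y = 11 − 33 = -22. Step 2 — v_5(-22) = 0 (factor: -22 = −(5^0 · 22); the sign does not affect v_p). Step 3 — |x − y|_5 = 5^{0} = 1.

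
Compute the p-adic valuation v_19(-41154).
v_19(-41154) = 3

v_19(n) is the largest exponent k such that 19^k divides n. Factor out: -41154 = -19^3 · 6. (Sign doesn't affect v_p.) So v_19(-41154) = 3.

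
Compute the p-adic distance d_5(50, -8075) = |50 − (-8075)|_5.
d_5(50, -8075) = 1/625

Step 1 — x − y = 50 − (-8075) = 8125. Step 2 — v_5(8125) = 4 (factor: 8125 = (5^4 · 13); the sign does not affect v_p). Step 3 — |x − y|_5 = 5^{-4} = 1/625.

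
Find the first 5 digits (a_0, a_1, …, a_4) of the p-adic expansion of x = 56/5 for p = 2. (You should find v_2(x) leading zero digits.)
(a_0, …, a_4) = (0, 0, 0, 1, 1)

v_2(56/5) = 3, so a_0 = ... = a_2 = 0. Factor out: x = 2^3 · u with u = 7/5 a unit in ℤ_2. Expand u iteratively via a_{v+i} = u_i mod 2, u_{i+1} = (u_i − a_{v+i})/2:
  u_0 = 7/5;  a_3 = 1;  u_1 = (u_0 − 1)/2 = 1/5
  u_1 = 1/5;  a_4 = 1;  u_2 = (u_1 − 1)/2 = -2/5
Digits: (0, 0, 0, 1, 1).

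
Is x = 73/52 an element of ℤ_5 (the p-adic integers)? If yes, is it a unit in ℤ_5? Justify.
x ∈ ℤ_5^× (unit); v_5(x) = 0

ℤ_5 = {x ∈ ℚ_5 : v_5(x) ≥ 0} and ℤ_5^× = {x ∈ ℤ_5 : v_5(x) = 0}. Here v_5(73/52) = v_5(num) − v_5(den) = 0; compare against these criteria.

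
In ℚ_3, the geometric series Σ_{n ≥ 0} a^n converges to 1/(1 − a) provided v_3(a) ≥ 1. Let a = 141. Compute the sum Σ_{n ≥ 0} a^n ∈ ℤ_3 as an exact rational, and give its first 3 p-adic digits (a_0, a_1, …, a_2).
Σ a^n = 1/(1 − a) = -1/140;  first 3 digits = (1, 2, 1)

v_3(a) = 1 ≥ 1, so the series converges in ℤ_3 to 1/(1 − a) = 1/(1 − 141) = -1/140. Expand this rational in ℤ_3: compute digits iteratively via d_i = x_i mod 3, x_{i+1} = (x_i − d_i)/3. The first 3 digits are (1, 2, 1).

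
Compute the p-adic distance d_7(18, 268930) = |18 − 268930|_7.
d_7(18, 268930) = 1/16807

Step 1 — x − y = 18 − 268930 = -268912. Step 2 — v_7(-268912) = 5 (factor: -268912 = −(7^5 · 16); the sign does not affect v_p). Step 3 — |x − y|_7 = 7^{-5} = 1/16807.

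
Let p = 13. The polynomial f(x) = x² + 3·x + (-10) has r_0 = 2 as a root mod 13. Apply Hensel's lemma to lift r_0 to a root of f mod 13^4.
r_3 = 2 (mod 28561)

Hensel: r_{i+1} = r_i − f(r_i)·(f′(r_i))^{-1} mod 13^{i+2}, f′(x) = 2x + 3. Iterate:
  r_0 = 2 (mod 13)
  r_1 = 2 (mod 169)
  r_2 = 2 (mod 2197)
  r_3 = 2 (mod 28561)
Final: r = 2 satisfies f(r) ≡ 0 mod 13^4.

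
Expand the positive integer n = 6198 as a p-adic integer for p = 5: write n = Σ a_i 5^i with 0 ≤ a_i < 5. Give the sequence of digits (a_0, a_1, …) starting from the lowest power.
(a_0, a_1, …) = (3, 4, 2, 4, 4, 1)

Repeated division by 5 gives the digits low-to-high: 6198 = 3 + 4·5^1 + 2·5^2 + 4·5^3 + 4·5^4 + 1·5^5. Digit sequence: (3, 4, 2, 4, 4, 1).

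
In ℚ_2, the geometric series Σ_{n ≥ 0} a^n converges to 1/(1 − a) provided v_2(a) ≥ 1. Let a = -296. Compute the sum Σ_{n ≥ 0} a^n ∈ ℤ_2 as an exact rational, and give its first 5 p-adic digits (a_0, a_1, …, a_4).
Σ a^n = 1/(1 − a) = 1/297;  first 5 digits = (1, 0, 0, 1, 1)

v_2(a) = 3 ≥ 1, so the series converges in ℤ_2 to 1/(1 − a) = 1/(1 − (-296)) = 1/297. Expand this rational in ℤ_2: compute digits iteratively via d_i = x_i mod 2, x_{i+1} = (x_i − d_i)/2. The first 5 digits are (1, 0, 0, 1, 1).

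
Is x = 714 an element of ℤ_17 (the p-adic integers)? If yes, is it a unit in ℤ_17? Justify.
x ∈ ℤ_17 but not a unit; v_17(x) = 1 > 0

ℤ_17 = {x ∈ ℚ_17 : v_17(x) ≥ 0} and ℤ_17^× = {x ∈ ℤ_17 : v_17(x) = 0}. Here v_17(714) = v_17(num) − v_17(den) = 1; compare against these criteria.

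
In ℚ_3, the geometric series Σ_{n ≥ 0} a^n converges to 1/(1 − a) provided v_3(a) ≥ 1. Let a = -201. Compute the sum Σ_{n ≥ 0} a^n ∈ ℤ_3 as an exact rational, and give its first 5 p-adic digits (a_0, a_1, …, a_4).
Σ a^n = 1/(1 − a) = 1/202;  first 5 digits = (1, 2, 2, 2, 1)

v_3(a) = 1 ≥ 1, so the series converges in ℤ_3 to 1/(1 − a) = 1/(1 − (-201)) = 1/202. Expand this rational in ℤ_3: compute digits iteratively via d_i = x_i mod 3, x_{i+1} = (x_i − d_i)/3. The first 5 digits are (1, 2, 2, 2, 1).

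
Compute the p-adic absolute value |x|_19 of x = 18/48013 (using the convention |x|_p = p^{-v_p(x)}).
|18/48013|_19 = 6859

Step 1 — compute v_19(x) by factoring powers of 19 out of the numerator and denominator: v_19(18/48013) = -3. Step 2 — apply |x|_p = p^{-v_p(x)} = 19^{3} = 6859.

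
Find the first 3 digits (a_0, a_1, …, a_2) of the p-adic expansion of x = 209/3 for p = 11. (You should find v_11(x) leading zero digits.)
(a_0, …, a_2) = (0, 10, 7)

v_11(209/3) = 1, so a_0 = ... = a_0 = 0. Factor out: x = 11^1 · u with u = 19/3 a unit in ℤ_11. Expand u iteratively via a_{v+i} = u_i mod 11, u_{i+1} = (u_i − a_{v+i})/11:
  u_0 = 19/3;  a_1 = 10;  u_1 = (u_0 − 10)/11 = -1/3
  u_1 = -1/3;  a_2 = 7;  u_2 = (u_1 − 7)/11 = -2/3
Digits: (0, 10, 7).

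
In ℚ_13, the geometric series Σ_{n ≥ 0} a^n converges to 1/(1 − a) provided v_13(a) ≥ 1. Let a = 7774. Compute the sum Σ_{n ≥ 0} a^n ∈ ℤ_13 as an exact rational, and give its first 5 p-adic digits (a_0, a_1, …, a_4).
Σ a^n = 1/(1 − a) = -1/7773;  first 5 digits = (1, 0, 7, 3, 10)

v_13(a) = 2 ≥ 1, so the series converges in ℤ_13 to 1/(1 − a) = 1/(1 − 7774) = -1/7773. Expand this rational in ℤ_13: compute digits iteratively via d_i = x_i mod 13, x_{i+1} = (x_i − d_i)/13. The first 5 digits are (1, 0, 7, 3, 10).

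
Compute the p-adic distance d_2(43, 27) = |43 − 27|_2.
d_2(43, 27) = 1/16

Step 1 — x − y = 43 − 27 = 16. Step 2 — v_2(16) = 4 (factor: 16 = (2^4 · 1); the sign does not affect v_p). Step 3 — |x − y|_2 = 2^{-4} = 1/16.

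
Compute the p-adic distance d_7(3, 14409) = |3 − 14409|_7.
d_7(3, 14409) = 1/2401

Step 1 — x − y = 3 − 14409 = -14406. Step 2 — v_7(-14406) = 4 (factor: -14406 = −(7^4 · 6); the sign does not affect v_p). Step 3 — |x − y|_7 = 7^{-4} = 1/2401.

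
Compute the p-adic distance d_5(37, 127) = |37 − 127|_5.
d_5(37, 127) = 1/5

Step 1 — x − y = 37 − 127 = -90. Step 2 — v_5(-90) = 1 (factor: -90 = −(5^1 · 18); the sign does not affect v_p). Step 3 — |x − y|_5 = 5^{-1} = 1/5.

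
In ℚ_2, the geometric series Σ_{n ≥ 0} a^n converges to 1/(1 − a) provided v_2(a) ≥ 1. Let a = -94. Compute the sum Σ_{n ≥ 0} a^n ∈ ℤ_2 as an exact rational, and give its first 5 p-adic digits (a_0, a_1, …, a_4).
Σ a^n = 1/(1 − a) = 1/95;  first 5 digits = (1, 1, 1, 1, 1)

v_2(a) = 1 ≥ 1, so the series converges in ℤ_2 to 1/(1 − a) = 1/(1 − (-94)) = 1/95. Expand this rational in ℤ_2: compute digits iteratively via d_i = x_i mod 2, x_{i+1} = (x_i − d_i)/2. The first 5 digits are (1, 1, 1, 1, 1).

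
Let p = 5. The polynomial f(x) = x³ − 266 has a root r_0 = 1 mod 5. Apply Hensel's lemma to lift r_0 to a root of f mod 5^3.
r_2 = 106 (mod 125)

Hensel: r_{i+1} = r_i − f(r_i)/f′(r_i) mod 5^{i+2}, where f′(x) = 3x². Iterate:
  r_0 = 1 (mod 5)
  r_1 = 6 (mod 25)
  r_2 = 106 (mod 125)
Final: r = 106 with f(r) ≡ 0 mod 5^3.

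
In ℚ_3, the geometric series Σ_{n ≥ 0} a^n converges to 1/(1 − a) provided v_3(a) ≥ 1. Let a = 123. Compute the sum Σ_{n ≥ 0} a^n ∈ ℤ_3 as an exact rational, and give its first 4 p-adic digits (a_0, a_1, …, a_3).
Σ a^n = 1/(1 − a) = -1/122;  first 4 digits = (1, 2, 2, 2)

v_3(a) = 1 ≥ 1, so the series converges in ℤ_3 to 1/(1 − a) = 1/(1 − 123) = -1/122. Expand this rational in ℤ_3: compute digits iteratively via d_i = x_i mod 3, x_{i+1} = (x_i − d_i)/3. The first 4 digits are (1, 2, 2, 2).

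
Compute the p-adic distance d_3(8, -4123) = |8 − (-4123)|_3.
d_3(8, -4123) = 1/243

Step 1 — x − y = 8 − (-4123) = 4131. Step 2 — v_3(4131) = 5 (factor: 4131 = (3^5 · 17); the sign does not affect v_p). Step 3 — |x − y|_3 = 3^{-5} = 1/243.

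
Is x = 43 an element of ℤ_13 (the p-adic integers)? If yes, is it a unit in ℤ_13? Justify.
x ∈ ℤ_13^× (unit); v_13(x) = 0

ℤ_13 = {x ∈ ℚ_13 : v_13(x) ≥ 0} and ℤ_13^× = {x ∈ ℤ_13 : v_13(x) = 0}. Here v_13(43) = v_13(num) − v_13(den) = 0; compare against these criteria.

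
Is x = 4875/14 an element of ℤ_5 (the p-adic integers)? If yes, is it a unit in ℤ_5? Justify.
x ∈ ℤ_5 but not a unit; v_5(x) = 3 > 0

ℤ_5 = {x ∈ ℚ_5 : v_5(x) ≥ 0} and ℤ_5^× = {x ∈ ℤ_5 : v_5(x) = 0}. Here v_5(4875/14) = v_5(num) − v_5(den) = 3; compare against these criteria.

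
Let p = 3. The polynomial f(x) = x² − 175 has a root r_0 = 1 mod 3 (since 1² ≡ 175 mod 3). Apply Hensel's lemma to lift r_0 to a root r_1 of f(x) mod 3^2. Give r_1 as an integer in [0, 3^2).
r_1 = 7 (mod 9)

Hensel's recurrence: r_{i+1} = r_i − f(r_i)·(f′(r_i))^{-1} mod 3^{i+2}, with f′(x) = 2x. Iterate:
  r_0 = 1 (mod 3)
  r_1 = 7 (mod 9)
Final: r_1 = 7, and one checks f(r_1) ≡ 0 mod 3^2.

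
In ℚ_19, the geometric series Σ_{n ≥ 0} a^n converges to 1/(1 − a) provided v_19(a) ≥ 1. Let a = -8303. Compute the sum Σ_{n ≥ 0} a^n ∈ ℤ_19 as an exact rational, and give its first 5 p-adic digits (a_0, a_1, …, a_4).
Σ a^n = 1/(1 − a) = 1/8304;  first 5 digits = (1, 0, 15, 17, 15)

v_19(a) = 2 ≥ 1, so the series converges in ℤ_19 to 1/(1 − a) = 1/(1 − (-8303)) = 1/8304. Expand this rational in ℤ_19: compute digits iteratively via d_i = x_i mod 19, x_{i+1} = (x_i − d_i)/19. The first 5 digits are (1, 0, 15, 17, 15).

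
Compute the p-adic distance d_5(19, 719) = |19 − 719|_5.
d_5(19, 719) = 1/25

Step 1 — x − y = 19 − 719 = -700. Step 2 — v_5(-700) = 2 (factor: -700 = −(5^2 · 28); the sign does not affect v_p). Step 3 — |x − y|_5 = 5^{-2} = 1/25.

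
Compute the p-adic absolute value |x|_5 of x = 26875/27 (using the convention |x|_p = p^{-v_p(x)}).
|26875/27|_5 = 1/625

Step 1 — compute v_5(x) by factoring powers of 5 out of the numerator and denominator: v_5(26875/27) = 4. Step 2 — apply |x|_p = p^{-v_p(x)} = 5^{-4} = 1/625.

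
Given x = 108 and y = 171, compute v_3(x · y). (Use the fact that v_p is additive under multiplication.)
v_3(18468) = 5

v_p(x) = 3 (factor: 108 = 3^3 · 4); v_p(y) = 2 (factor: 171 = 3^2 · 19). Additivity: v_p(xy) = v_p(x) + v_p(y) = 3 + 2 = 5. (Direct check: xy = 18468 = 3^5 · (76).)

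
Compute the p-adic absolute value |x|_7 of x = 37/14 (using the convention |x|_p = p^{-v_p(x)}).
|37/14|_7 = 7

Step 1 — compute v_7(x) by factoring powers of 7 out of the numerator and denominator: v_7(37/14) = -1. Step 2 — apply |x|_p = p^{-v_p(x)} = 7^{1} = 7.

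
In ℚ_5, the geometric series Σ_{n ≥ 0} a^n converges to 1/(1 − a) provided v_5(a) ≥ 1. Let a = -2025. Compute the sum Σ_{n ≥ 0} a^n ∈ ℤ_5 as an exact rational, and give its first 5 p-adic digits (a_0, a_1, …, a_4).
Σ a^n = 1/(1 − a) = 1/2026;  first 5 digits = (1, 0, 4, 3, 2)

v_5(a) = 2 ≥ 1, so the series converges in ℤ_5 to 1/(1 − a) = 1/(1 − (-2025)) = 1/2026. Expand this rational in ℤ_5: compute digits iteratively via d_i = x_i mod 5, x_{i+1} = (x_i − d_i)/5. The first 5 digits are (1, 0, 4, 3, 2).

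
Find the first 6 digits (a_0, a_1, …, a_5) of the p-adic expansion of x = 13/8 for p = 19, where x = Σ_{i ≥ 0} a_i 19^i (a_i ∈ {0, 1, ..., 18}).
(a_0, …, a_5) = (4, 7, 2, 7, 2, 7)

v_19(13/8) = 0 (numerator and denominator both coprime to 19), so x ∈ ℤ_19^×. Compute digits iteratively via a_i = x_i mod 19, x_{i+1} = (x_i − a_i)/19, with x_0 = x:
  x_0 = 13/8;  a_0 = 4;  x_1 = (x_0 − 4)/19 = -1/8
  x_1 = -1/8;  a_1 = 7;  x_2 = (x_1 − 7)/19 = -3/8
  x_2 = -3/8;  a_2 = 2;  x_3 = (x_2 − 2)/19 = -1/8
  x_3 = -1/8;  a_3 = 7;  x_4 = (x_3 − 7)/19 = -3/8
  x_4 = -3/8;  a_4 = 2;  x_5 = (x_4 − 2)/19 = -1/8
  x_5 = -1/8;  a_5 = 7;  x_6 = (x_5 − 7)/19 = -3/8
Digits: (4, 7, 2, 7, 2, 7).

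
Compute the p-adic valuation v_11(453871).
v_11(453871) = 4

v_11(n) is the largest exponent k such that 11^k divides n. Factor out: 453871 = 11^4 · 31. (Sign doesn't affect v_p.) So v_11(453871) = 4.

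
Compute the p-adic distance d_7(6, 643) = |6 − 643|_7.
d_7(6, 643) = 1/49

Step 1 — x − y = 6 − 643 = -637. Step 2 — v_7(-637) = 2 (factor: -637 = −(7^2 · 13); the sign does not affect v_p). Step 3 — |x − y|_7 = 7^{-2} = 1/49.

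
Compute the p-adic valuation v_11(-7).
v_11(-7) = 0

v_11(n) is the largest exponent k such that 11^k divides n. Factor out: -7 = -11^0 · 7. (Sign doesn't affect v_p.) So v_11(-7) = 0.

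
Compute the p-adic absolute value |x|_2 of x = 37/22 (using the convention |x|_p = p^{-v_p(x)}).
|37/22|_2 = 2

Step 1 — compute v_2(x) by factoring powers of 2 out of the numerator and denominator: v_2(37/22) = -1. Step 2 — apply |x|_p = p^{-v_p(x)} = 2^{1} = 2.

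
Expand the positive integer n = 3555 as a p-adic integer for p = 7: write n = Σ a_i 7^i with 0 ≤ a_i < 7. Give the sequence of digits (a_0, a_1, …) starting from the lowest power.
(a_0, a_1, …) = (6, 3, 2, 3, 1)

Repeated division by 7 gives the digits low-to-high: 3555 = 6 + 3·7^1 + 2·7^2 + 3·7^3 + 1·7^4. Digit sequence: (6, 3, 2, 3, 1).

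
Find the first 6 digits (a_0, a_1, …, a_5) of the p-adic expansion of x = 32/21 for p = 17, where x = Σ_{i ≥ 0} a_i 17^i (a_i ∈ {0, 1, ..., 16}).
(a_0, …, a_5) = (8, 15, 8, 10, 1, 8)

v_17(32/21) = 0 (numerator and denominator both coprime to 17), so x ∈ ℤ_17^×. Compute digits iteratively via a_i = x_i mod 17, x_{i+1} = (x_i − a_i)/17, with x_0 = x:
  x_0 = 32/21;  a_0 = 8;  x_1 = (x_0 − 8)/17 = -8/21
  x_1 = -8/21;  a_1 = 15;  x_2 = (x_1 − 15)/17 = -19/21
  x_2 = -19/21;  a_2 = 8;  x_3 = (x_2 − 8)/17 = -11/21
  x_3 = -11/21;  a_3 = 10;  x_4 = (x_3 − 10)/17 = -13/21
  x_4 = -13/21;  a_4 = 1;  x_5 = (x_4 − 1)/17 = -2/21
  x_5 = -2/21;  a_5 = 8;  x_6 = (x_5 − 8)/17 = -10/21
Digits: (8, 15, 8, 10, 1, 8).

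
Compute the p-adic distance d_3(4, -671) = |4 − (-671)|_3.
d_3(4, -671) = 1/27

Step 1 — x − y = 4 − (-671) = 675. Step 2 — v_3(675) = 3 (factor: 675 = (3^3 · 25); the sign does not affect v_p). Step 3 — |x − y|_3 = 3^{-3} = 1/27.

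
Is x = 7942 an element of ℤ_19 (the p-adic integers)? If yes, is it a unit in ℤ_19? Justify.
x ∈ ℤ_19 but not a unit; v_19(x) = 2 > 0

ℤ_19 = {x ∈ ℚ_19 : v_19(x) ≥ 0} and ℤ_19^× = {x ∈ ℤ_19 : v_19(x) = 0}. Here v_19(7942) = v_19(num) − v_19(den) = 2; compare against these criteria.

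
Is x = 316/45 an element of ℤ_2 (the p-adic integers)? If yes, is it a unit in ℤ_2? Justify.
x ∈ ℤ_2 but not a unit; v_2(x) = 2 > 0

ℤ_2 = {x ∈ ℚ_2 : v_2(x) ≥ 0} and ℤ_2^× = {x ∈ ℤ_2 : v_2(x) = 0}. Here v_2(316/45) = v_2(num) − v_2(den) = 2; compare against these criteria.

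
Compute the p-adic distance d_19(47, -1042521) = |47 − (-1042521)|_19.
d_19(47, -1042521) = 1/130321

Step 1 — x − y = 47 − (-1042521) = 1042568. Step 2 — v_19(1042568) = 4 (factor: 1042568 = (19^4 · 8); the sign does not affect v_p). Step 3 — |x − y|_19 = 19^{-4} = 1/130321.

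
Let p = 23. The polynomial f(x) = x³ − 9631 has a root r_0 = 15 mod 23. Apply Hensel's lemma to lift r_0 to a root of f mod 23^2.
r_1 = 268 (mod 529)

Hensel: r_{i+1} = r_i − f(r_i)/f′(r_i) mod 23^{i+2}, where f′(x) = 3x². Iterate:
  r_0 = 15 (mod 23)
  r_1 = 268 (mod 529)
Final: r = 268 with f(r) ≡ 0 mod 23^2.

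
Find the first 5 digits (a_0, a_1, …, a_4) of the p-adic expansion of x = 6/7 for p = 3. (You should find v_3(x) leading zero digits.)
(a_0, …, a_4) = (0, 2, 2, 0, 1)

v_3(6/7) = 1, so a_0 = ... = a_0 = 0. Factor out: x = 3^1 · u with u = 2/7 a unit in ℤ_3. Expand u iteratively via a_{v+i} = u_i mod 3, u_{i+1} = (u_i − a_{v+i})/3:
  u_0 = 2/7;  a_1 = 2;  u_1 = (u_0 − 2)/3 = -4/7
  u_1 = -4/7;  a_2 = 2;  u_2 = (u_1 − 2)/3 = -6/7
  u_2 = -6/7;  a_3 = 0;  u_3 = (u_2 − 0)/3 = -2/7
  u_3 = -2/7;  a_4 = 1;  u_4 = (u_3 − 1)/3 = -3/7
Digits: (0, 2, 2, 0, 1).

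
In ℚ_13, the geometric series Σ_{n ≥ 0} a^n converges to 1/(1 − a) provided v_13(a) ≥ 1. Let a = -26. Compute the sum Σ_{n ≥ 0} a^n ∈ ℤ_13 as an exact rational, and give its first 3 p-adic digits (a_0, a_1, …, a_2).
Σ a^n = 1/(1 − a) = 1/27;  first 3 digits = (1, 11, 3)

v_13(a) = 1 ≥ 1, so the series converges in ℤ_13 to 1/(1 − a) = 1/(1 − (-26)) = 1/27. Expand this rational in ℤ_13: compute digits iteratively via d_i = x_i mod 13, x_{i+1} = (x_i − d_i)/13. The first 3 digits are (1, 11, 3).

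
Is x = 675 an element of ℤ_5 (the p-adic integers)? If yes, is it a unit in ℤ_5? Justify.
x ∈ ℤ_5 but not a unit; v_5(x) = 2 > 0

ℤ_5 = {x ∈ ℚ_5 : v_5(x) ≥ 0} and ℤ_5^× = {x ∈ ℤ_5 : v_5(x) = 0}. Here v_5(675) = v_5(num) − v_5(den) = 2; compare against these criteria.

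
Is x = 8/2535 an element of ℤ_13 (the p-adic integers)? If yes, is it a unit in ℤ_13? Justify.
x ∉ ℤ_13 (v_13(x) = -2 < 0)

ℤ_13 = {x ∈ ℚ_13 : v_13(x) ≥ 0} and ℤ_13^× = {x ∈ ℤ_13 : v_13(x) = 0}. Here v_13(8/2535) = v_13(num) − v_13(den) = -2; compare against these criteria.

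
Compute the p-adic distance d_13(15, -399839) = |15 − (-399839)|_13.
d_13(15, -399839) = 1/28561

Step 1 — x − y = 15 − (-399839) = 399854. Step 2 — v_13(399854) = 4 (factor: 399854 = (13^4 · 14); the sign does not affect v_p). Step 3 — |x − y|_13 = 13^{-4} = 1/28561.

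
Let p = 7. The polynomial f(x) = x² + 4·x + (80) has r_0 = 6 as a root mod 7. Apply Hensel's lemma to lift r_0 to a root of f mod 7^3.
r_2 = 34 (mod 343)

Hensel: r_{i+1} = r_i − f(r_i)·(f′(r_i))^{-1} mod 7^{i+2}, f′(x) = 2x + 4. Iterate:
  r_0 = 6 (mod 7)
  r_1 = 34 (mod 49)
  r_2 = 34 (mod 343)
Final: r = 34 satisfies f(r) ≡ 0 mod 7^3.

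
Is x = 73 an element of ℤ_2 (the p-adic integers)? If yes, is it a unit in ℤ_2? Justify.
x ∈ ℤ_2^× (unit); v_2(x) = 0

ℤ_2 = {x ∈ ℚ_2 : v_2(x) ≥ 0} and ℤ_2^× = {x ∈ ℤ_2 : v_2(x) = 0}. Here v_2(73) = v_2(num) − v_2(den) = 0; compare against these criteria.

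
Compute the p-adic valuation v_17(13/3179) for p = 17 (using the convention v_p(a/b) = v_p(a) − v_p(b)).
v_17(13/3179) = -2

Factor powers of 17 from the numerator and denominator of the reduced fraction: 13 = 17^0 · 13 and 3179 = 17^2 · 11. Apply v_p(a/b) = v_p(a) − v_p(b): v_17(13/3179) = 0 − 2 = -2.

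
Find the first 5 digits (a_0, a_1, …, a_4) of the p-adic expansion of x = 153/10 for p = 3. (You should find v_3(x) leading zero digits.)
(a_0, …, a_4) = (0, 0, 2, 2, 2)

v_3(153/10) = 2, so a_0 = ... = a_1 = 0. Factor out: x = 3^2 · u with u = 17/10 a unit in ℤ_3. Expand u iteratively via a_{v+i} = u_i mod 3, u_{i+1} = (u_i − a_{v+i})/3:
  u_0 = 17/10;  a_2 = 2;  u_1 = (u_0 − 2)/3 = -1/10
  u_1 = -1/10;  a_3 = 2;  u_2 = (u_1 − 2)/3 = -7/10
  u_2 = -7/10;  a_4 = 2;  u_3 = (u_2 − 2)/3 = -9/10
Digits: (0, 0, 2, 2, 2).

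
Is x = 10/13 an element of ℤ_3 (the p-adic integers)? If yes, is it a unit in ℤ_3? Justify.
x ∈ ℤ_3^× (unit); v_3(x) = 0

ℤ_3 = {x ∈ ℚ_3 : v_3(x) ≥ 0} and ℤ_3^× = {x ∈ ℤ_3 : v_3(x) = 0}. Here v_3(10/13) = v_3(num) − v_3(den) = 0; compare against these criteria.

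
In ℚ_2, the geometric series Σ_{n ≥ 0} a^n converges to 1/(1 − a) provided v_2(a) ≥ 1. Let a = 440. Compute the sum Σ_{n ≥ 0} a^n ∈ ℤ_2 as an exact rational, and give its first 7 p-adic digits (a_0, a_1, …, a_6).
Σ a^n = 1/(1 − a) = -1/439;  first 7 digits = (1, 0, 0, 1, 1, 1, 1)

v_2(a) = 3 ≥ 1, so the series converges in ℤ_2 to 1/(1 − a) = 1/(1 − 440) = -1/439. Expand this rational in ℤ_2: compute digits iteratively via d_i = x_i mod 2, x_{i+1} = (x_i − d_i)/2. The first 7 digits are (1, 0, 0, 1, 1, 1, 1).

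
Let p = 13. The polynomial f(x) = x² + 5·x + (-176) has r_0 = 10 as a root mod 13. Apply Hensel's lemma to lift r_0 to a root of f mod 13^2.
r_1 = 153 (mod 169)

Hensel: r_{i+1} = r_i − f(r_i)·(f′(r_i))^{-1} mod 13^{i+2}, f′(x) = 2x + 5. Iterate:
  r_0 = 10 (mod 13)
  r_1 = 153 (mod 169)
Final: r = 153 satisfies f(r) ≡ 0 mod 13^2.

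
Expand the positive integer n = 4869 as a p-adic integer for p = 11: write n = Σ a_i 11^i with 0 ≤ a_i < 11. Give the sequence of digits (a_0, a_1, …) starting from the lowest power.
(a_0, a_1, …) = (7, 2, 7, 3)

Repeated division by 11 gives the digits low-to-high: 4869 = 7 + 2·11^1 + 7·11^2 + 3·11^3. Digit sequence: (7, 2, 7, 3).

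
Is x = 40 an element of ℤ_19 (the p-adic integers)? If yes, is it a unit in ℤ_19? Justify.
x ∈ ℤ_19^× (unit); v_19(x) = 0

ℤ_19 = {x ∈ ℚ_19 : v_19(x) ≥ 0} and ℤ_19^× = {x ∈ ℤ_19 : v_19(x) = 0}. Here v_19(40) = v_19(num) − v_19(den) = 0; compare against these criteria.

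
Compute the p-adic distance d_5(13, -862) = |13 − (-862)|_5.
d_5(13, -862) = 1/125

Step 1 — x − y = 13 − (-862) = 875. Step 2 — v_5(875) = 3 (factor: 875 = (5^3 · 7); the sign does not affect v_p). Step 3 — |x − y|_5 = 5^{-3} = 1/125.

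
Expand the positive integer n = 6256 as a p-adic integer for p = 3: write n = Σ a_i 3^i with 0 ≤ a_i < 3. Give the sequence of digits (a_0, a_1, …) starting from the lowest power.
(a_0, a_1, …) = (1, 0, 2, 0, 2, 1, 2, 2)

Repeated division by 3 gives the digits low-to-high: 6256 = 1 + 2·3^2 + 2·3^4 + 1·3^5 + 2·3^6 + 2·3^7. Digit sequence: (1, 0, 2, 0, 2, 1, 2, 2).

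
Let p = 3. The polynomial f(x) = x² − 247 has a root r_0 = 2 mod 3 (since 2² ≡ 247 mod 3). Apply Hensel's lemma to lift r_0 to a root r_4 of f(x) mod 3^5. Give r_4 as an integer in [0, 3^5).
r_4 = 2 (mod 243)

Hensel's recurrence: r_{i+1} = r_i − f(r_i)·(f′(r_i))^{-1} mod 3^{i+2}, with f′(x) = 2x. Iterate:
  r_0 = 2 (mod 3)
  r_1 = 2 (mod 9)
  r_2 = 2 (mod 27)
  r_3 = 2 (mod 81)
  r_4 = 2 (mod 243)
Final: r_4 = 2, and one checks f(r_4) ≡ 0 mod 3^5.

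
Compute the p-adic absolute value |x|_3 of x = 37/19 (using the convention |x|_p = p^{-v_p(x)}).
|37/19|_3 = 1

Step 1 — compute v_3(x) by factoring powers of 3 out of the numerator and denominator: v_3(37/19) = 0. Step 2 — apply |x|_p = p^{-v_p(x)} = 3^{0} = 1.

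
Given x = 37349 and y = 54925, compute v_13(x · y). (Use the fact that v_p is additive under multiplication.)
v_13(2051393825) = 6

v_p(x) = 3 (factor: 37349 = 13^3 · 17); v_p(y) = 3 (factor: 54925 = 13^3 · 25). Additivity: v_p(xy) = v_p(x) + v_p(y) = 3 + 3 = 6. (Direct check: xy = 2051393825 = 13^6 · (425).)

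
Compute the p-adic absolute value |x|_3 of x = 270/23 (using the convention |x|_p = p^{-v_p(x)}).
|270/23|_3 = 1/27

Step 1 — compute v_3(x) by factoring powers of 3 out of the numerator and denominator: v_3(270/23) = 3. Step 2 — apply |x|_p = p^{-v_p(x)} = 3^{-3} = 1/27.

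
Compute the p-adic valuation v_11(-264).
v_11(-264) = 1

v_11(n) is the largest exponent k such that 11^k divides n. Factor out: -264 = -11^1 · 24. (Sign doesn't affect v_p.) So v_11(-264) = 1.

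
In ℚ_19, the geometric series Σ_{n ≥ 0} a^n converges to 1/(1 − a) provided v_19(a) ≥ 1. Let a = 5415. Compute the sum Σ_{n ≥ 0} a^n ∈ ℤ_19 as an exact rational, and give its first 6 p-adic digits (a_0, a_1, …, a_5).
Σ a^n = 1/(1 − a) = -1/5414;  first 6 digits = (1, 0, 15, 0, 16, 11)

v_19(a) = 2 ≥ 1, so the series converges in ℤ_19 to 1/(1 − a) = 1/(1 − 5415) = -1/5414. Expand this rational in ℤ_19: compute digits iteratively via d_i = x_i mod 19, x_{i+1} = (x_i − d_i)/19. The first 6 digits are (1, 0, 15, 0, 16, 11).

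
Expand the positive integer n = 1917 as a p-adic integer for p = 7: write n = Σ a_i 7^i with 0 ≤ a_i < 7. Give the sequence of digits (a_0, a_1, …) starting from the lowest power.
(a_0, a_1, …) = (6, 0, 4, 5)

Repeated division by 7 gives the digits low-to-high: 1917 = 6 + 4·7^2 + 5·7^3. Digit sequence: (6, 0, 4, 5).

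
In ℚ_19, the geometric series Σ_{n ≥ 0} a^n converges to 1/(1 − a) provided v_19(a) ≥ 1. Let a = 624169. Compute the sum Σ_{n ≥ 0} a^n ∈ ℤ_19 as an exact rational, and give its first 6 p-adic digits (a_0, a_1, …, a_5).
Σ a^n = 1/(1 − a) = -1/624168;  first 6 digits = (1, 0, 0, 15, 4, 0)

v_19(a) = 3 ≥ 1, so the series converges in ℤ_19 to 1/(1 − a) = 1/(1 − 624169) = -1/624168. Expand this rational in ℤ_19: compute digits iteratively via d_i = x_i mod 19, x_{i+1} = (x_i − d_i)/19. The first 6 digits are (1, 0, 0, 15, 4, 0).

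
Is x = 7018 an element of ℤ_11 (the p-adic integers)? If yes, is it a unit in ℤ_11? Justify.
x ∈ ℤ_11 but not a unit; v_11(x) = 2 > 0

ℤ_11 = {x ∈ ℚ_11 : v_11(x) ≥ 0} and ℤ_11^× = {x ∈ ℤ_11 : v_11(x) = 0}. Here v_11(7018) = v_11(num) − v_11(den) = 2; compare against these criteria.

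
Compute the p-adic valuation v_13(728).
v_13(728) = 1

v_13(n) is the largest exponent k such that 13^k divides n. Factor out: 728 = 13^1 · 56. (Sign doesn't affect v_p.) So v_13(728) = 1.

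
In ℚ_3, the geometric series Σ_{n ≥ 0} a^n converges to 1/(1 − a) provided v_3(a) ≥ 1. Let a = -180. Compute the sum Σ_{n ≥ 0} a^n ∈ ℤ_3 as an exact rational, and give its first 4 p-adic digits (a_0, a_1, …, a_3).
Σ a^n = 1/(1 − a) = 1/181;  first 4 digits = (1, 0, 1, 2)

v_3(a) = 2 ≥ 1, so the series converges in ℤ_3 to 1/(1 − a) = 1/(1 − (-180)) = 1/181. Expand this rational in ℤ_3: compute digits iteratively via d_i = x_i mod 3, x_{i+1} = (x_i − d_i)/3. The first 4 digits are (1, 0, 1, 2).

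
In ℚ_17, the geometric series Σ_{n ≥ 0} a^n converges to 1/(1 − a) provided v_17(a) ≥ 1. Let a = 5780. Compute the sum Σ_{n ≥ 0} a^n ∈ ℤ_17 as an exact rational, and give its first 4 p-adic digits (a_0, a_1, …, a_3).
Σ a^n = 1/(1 − a) = -1/5779;  first 4 digits = (1, 0, 3, 1)

v_17(a) = 2 ≥ 1, so the series converges in ℤ_17 to 1/(1 − a) = 1/(1 − 5780) = -1/5779. Expand this rational in ℤ_17: compute digits iteratively via d_i = x_i mod 17, x_{i+1} = (x_i − d_i)/17. The first 4 digits are (1, 0, 3, 1).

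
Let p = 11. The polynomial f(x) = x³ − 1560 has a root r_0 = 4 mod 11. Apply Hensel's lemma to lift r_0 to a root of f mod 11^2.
r_1 = 15 (mod 121)

Hensel: r_{i+1} = r_i − f(r_i)/f′(r_i) mod 11^{i+2}, where f′(x) = 3x². Iterate:
  r_0 = 4 (mod 11)
  r_1 = 15 (mod 121)
Final: r = 15 with f(r) ≡ 0 mod 11^2.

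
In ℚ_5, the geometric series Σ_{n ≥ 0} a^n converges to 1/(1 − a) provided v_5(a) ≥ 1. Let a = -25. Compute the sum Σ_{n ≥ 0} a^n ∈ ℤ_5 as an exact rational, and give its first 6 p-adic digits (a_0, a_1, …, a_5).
Σ a^n = 1/(1 − a) = 1/26;  first 6 digits = (1, 0, 4, 4, 0, 0)

v_5(a) = 2 ≥ 1, so the series converges in ℤ_5 to 1/(1 − a) = 1/(1 − (-25)) = 1/26. Expand this rational in ℤ_5: compute digits iteratively via d_i = x_i mod 5, x_{i+1} = (x_i − d_i)/5. The first 6 digits are (1, 0, 4, 4, 0, 0).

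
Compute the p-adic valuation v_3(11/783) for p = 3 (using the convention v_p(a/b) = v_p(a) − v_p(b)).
v_3(11/783) = -3

Factor powers of 3 from the numerator and denominator of the reduced fraction: 11 = 3^0 · 11 and 783 = 3^3 · 29. Apply v_p(a/b) = v_p(a) − v_p(b): v_3(11/783) = 0 − 3 = -3.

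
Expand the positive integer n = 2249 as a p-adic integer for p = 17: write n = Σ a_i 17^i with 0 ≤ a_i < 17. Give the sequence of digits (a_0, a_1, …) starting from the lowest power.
(a_0, a_1, …) = (5, 13, 7)

Repeated division by 17 gives the digits low-to-high: 2249 = 5 + 13·17^1 + 7·17^2. Digit sequence: (5, 13, 7).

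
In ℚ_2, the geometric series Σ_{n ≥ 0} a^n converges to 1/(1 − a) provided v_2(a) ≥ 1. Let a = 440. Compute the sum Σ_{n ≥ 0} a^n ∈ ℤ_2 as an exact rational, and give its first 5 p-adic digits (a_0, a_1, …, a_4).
Σ a^n = 1/(1 − a) = -1/439;  first 5 digits = (1, 0, 0, 1, 1)

v_2(a) = 3 ≥ 1, so the series converges in ℤ_2 to 1/(1 − a) = 1/(1 − 440) = -1/439. Expand this rational in ℤ_2: compute digits iteratively via d_i = x_i mod 2, x_{i+1} = (x_i − d_i)/2. The first 5 digits are (1, 0, 0, 1, 1).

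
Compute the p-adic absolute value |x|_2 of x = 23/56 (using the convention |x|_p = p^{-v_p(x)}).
|23/56|_2 = 8

Step 1 — compute v_2(x) by factoring powers of 2 out of the numerator and denominator: v_2(23/56) = -3. Step 2 — apply |x|_p = p^{-v_p(x)} = 2^{3} = 8.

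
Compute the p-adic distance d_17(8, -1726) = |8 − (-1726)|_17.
d_17(8, -1726) = 1/289

Step 1 — x − y = 8 − (-1726) = 1734. Step 2 — v_17(1734) = 2 (factor: 1734 = (17^2 · 6); the sign does not affect v_p). Step 3 — |x − y|_17 = 17^{-2} = 1/289.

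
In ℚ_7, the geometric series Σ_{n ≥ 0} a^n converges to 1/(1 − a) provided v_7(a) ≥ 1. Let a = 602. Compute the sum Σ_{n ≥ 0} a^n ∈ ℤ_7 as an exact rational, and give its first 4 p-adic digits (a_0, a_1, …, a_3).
Σ a^n = 1/(1 − a) = -1/601;  first 4 digits = (1, 2, 2, 2)

v_7(a) = 1 ≥ 1, so the series converges in ℤ_7 to 1/(1 − a) = 1/(1 − 602) = -1/601. Expand this rational in ℤ_7: compute digits iteratively via d_i = x_i mod 7, x_{i+1} = (x_i − d_i)/7. The first 4 digits are (1, 2, 2, 2).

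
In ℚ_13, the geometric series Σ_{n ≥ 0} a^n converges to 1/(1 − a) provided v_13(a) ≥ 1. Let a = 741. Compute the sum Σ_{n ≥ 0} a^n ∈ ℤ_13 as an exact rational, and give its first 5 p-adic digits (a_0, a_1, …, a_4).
Σ a^n = 1/(1 − a) = -1/740;  first 5 digits = (1, 5, 3, 11, 4)

v_13(a) = 1 ≥ 1, so the series converges in ℤ_13 to 1/(1 − a) = 1/(1 − 741) = -1/740. Expand this rational in ℤ_13: compute digits iteratively via d_i = x_i mod 13, x_{i+1} = (x_i − d_i)/13. The first 5 digits are (1, 5, 3, 11, 4).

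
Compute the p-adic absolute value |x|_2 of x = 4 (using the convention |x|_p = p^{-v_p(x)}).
|4|_2 = 1/4

Step 1 — compute v_2(x) by factoring powers of 2 out of the numerator and denominator: v_2(4) = 2. Step 2 — apply |x|_p = p^{-v_p(x)} = 2^{-2} = 1/4.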